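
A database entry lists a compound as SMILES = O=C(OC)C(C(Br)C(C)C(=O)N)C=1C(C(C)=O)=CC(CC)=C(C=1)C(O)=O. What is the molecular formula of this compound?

Walk through each heavy atom and fill implicit hydrogens from standard valence (C 4, N 3, O 2, S 2, halogen 1):
  atom 1: O, bond orders sum to 2 (valence 2) → 0 H
  atom 2: C, bond orders sum to 4 (valence 4) → 0 H
  atom 3: O, bond orders sum to 2 (valence 2) → 0 H
  atom 4: C, bond orders sum to 1 (valence 4) → 3 H
  atom 5: C, bond orders sum to 3 (valence 4) → 1 H
  atom 6: C, bond orders sum to 3 (valence 4) → 1 H
  atom 7: Br (halogen, monovalent) → 0 H
  atom 8: C, bond orders sum to 3 (valence 4) → 1 H
  atom 9: C, bond orders sum to 1 (valence 4) → 3 H
  atom 10: C, bond orders sum to 4 (valence 4) → 0 H
  atom 11: O, bond orders sum to 2 (valence 2) → 0 H
  atom 12: N, bond orders sum to 1 (valence 3) → 2 H
  atom 13: C, bond orders sum to 4 (valence 4) → 0 H
  atom 14: C, bond orders sum to 4 (valence 4) → 0 H
  atom 15: C, bond orders sum to 4 (valence 4) → 0 H
  atom 16: C, bond orders sum to 1 (valence 4) → 3 H
  atom 17: O, bond orders sum to 2 (valence 2) → 0 H
  atom 18: C, bond orders sum to 3 (valence 4) → 1 H
  atom 19: C, bond orders sum to 4 (valence 4) → 0 H
  atom 20: C, bond orders sum to 2 (valence 4) → 2 H
  atom 21: C, bond orders sum to 1 (valence 4) → 3 H
  atom 22: C, bond orders sum to 4 (valence 4) → 0 H
  atom 23: C, bond orders sum to 3 (valence 4) → 1 H
  atom 24: C, bond orders sum to 4 (valence 4) → 0 H
  atom 25: O, bond orders sum to 1 (valence 2) → 1 H
  atom 26: O, bond orders sum to 2 (valence 2) → 0 H
Totals → C:18, H:22, Br:1, N:1, O:6.
In Hill order: C18H22BrNO6.

C18H22BrNO6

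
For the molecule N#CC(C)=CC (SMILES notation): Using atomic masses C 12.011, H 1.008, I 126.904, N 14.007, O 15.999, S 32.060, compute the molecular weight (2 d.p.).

81.12 g/mol

First, the molecular formula is C5H7N (counting implicit H from valence).
  C: 5 × 12.011 = 60.055
  H: 7 × 1.008 = 7.056
  N: 1 × 14.007 = 14.007
Sum: 5×12.011 + 7×1.008 + 1×14.007 = 81.118 → 81.12 g/mol.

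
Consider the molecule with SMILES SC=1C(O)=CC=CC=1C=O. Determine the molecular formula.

C7H6O2S

Walk through each heavy atom and fill implicit hydrogens from standard valence (C 4, N 3, O 2, S 2, halogen 1):
  atom 1: S, bond orders sum to 1 (valence 2) → 1 H
  atom 2: C, bond orders sum to 4 (valence 4) → 0 H
  atom 3: C, bond orders sum to 4 (valence 4) → 0 H
  atom 4: O, bond orders sum to 1 (valence 2) → 1 H
  atom 5: C, bond orders sum to 3 (valence 4) → 1 H
  atom 6: C, bond orders sum to 3 (valence 4) → 1 H
  atom 7: C, bond orders sum to 3 (valence 4) → 1 H
  atom 8: C, bond orders sum to 4 (valence 4) → 0 H
  atom 9: C, bond orders sum to 3 (valence 4) → 1 H
  atom 10: O, bond orders sum to 2 (valence 2) → 0 H
Totals → C:7, H:6, O:2, S:1.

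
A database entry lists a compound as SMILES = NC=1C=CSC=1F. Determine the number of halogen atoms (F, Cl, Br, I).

1

Halogen atoms appear at heavy-atom position 7 (1×F).
Other groups present: 1 primary amine.
Halogen count: 1.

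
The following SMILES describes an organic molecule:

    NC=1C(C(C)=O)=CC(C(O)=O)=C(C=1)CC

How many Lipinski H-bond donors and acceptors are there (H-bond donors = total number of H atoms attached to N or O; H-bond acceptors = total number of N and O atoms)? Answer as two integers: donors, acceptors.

Donors: find every N or O and count the H atoms it carries.
  atom 1 (N): bond orders sum to 1 → 2 H
  atom 6 (O): bond orders sum to 2 → 0 H
  atom 10 (O): bond orders sum to 1 → 1 H
  atom 11 (O): bond orders sum to 2 → 0 H
Lipinski HBD = 3.
Acceptors: N atoms = 1, O atoms = 3 → HBA = 4.

3, 4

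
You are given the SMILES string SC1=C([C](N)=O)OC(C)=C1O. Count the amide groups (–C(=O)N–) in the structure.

1

The amide motif appears at heavy-atom position 4 in the SMILES.
Other groups present: 1 hydroxyl, 1 thiol.
Amide count: 1.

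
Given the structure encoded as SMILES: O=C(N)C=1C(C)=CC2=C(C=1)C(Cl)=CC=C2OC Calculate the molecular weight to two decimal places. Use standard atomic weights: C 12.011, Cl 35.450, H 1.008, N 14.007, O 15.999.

First, the molecular formula is C13H12ClNO2 (counting implicit H from valence).
  C: 13 × 12.011 = 156.143
  Cl: 1 × 35.450 = 35.450
  H: 12 × 1.008 = 12.096
  N: 1 × 14.007 = 14.007
  O: 2 × 15.999 = 31.998
Sum: 13×12.011 + 1×35.450 + 12×1.008 + 1×14.007 + 2×15.999 = 249.694 → 249.69 g/mol.

249.69 g/mol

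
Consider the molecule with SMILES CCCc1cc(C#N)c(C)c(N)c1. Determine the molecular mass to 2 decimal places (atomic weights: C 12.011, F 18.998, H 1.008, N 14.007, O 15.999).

174.25 g/mol

First, the molecular formula is C11H14N2 (counting implicit H from valence).
  C: 11 × 12.011 = 132.121
  H: 14 × 1.008 = 14.112
  N: 2 × 14.007 = 28.014
Sum: 11×12.011 + 14×1.008 + 2×14.007 = 174.247 → 174.25 g/mol.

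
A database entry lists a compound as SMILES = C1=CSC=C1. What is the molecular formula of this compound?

Walk through each heavy atom and fill implicit hydrogens from standard valence (C 4, N 3, O 2, S 2, halogen 1):
  atom 1: C, bond orders sum to 3 (valence 4) → 1 H
  atom 2: C, bond orders sum to 3 (valence 4) → 1 H
  atom 3: S, bond orders sum to 2 (valence 2) → 0 H
  atom 4: C, bond orders sum to 3 (valence 4) → 1 H
  atom 5: C, bond orders sum to 3 (valence 4) → 1 H
Totals → C:4, H:4, S:1.
In Hill order: C4H4S.

C4H4S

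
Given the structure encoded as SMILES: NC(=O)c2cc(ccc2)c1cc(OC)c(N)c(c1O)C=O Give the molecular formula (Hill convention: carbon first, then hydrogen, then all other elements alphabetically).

Walk through each heavy atom and fill implicit hydrogens from standard valence (C 4, N 3, O 2, S 2, halogen 1); for lowercase aromatic atoms, an aromatic c carries 1 H when it has two neighbours and 0 H with three, and aromatic n carries 0 H:
  atom 1: N, bond orders sum to 1 (valence 3) → 2 H
  atom 2: C, bond orders sum to 4 (valence 4) → 0 H
  atom 3: O, bond orders sum to 2 (valence 2) → 0 H
  atom 4: aromatic c, 3 neighbours → 0 H
  atom 5: aromatic c, 2 neighbours → 1 H
  atom 6: aromatic c, 3 neighbours → 0 H
  atom 7: aromatic c, 2 neighbours → 1 H
  atom 8: aromatic c, 2 neighbours → 1 H
  atom 9: aromatic c, 2 neighbours → 1 H
  atom 10: aromatic c, 3 neighbours → 0 H
  atom 11: aromatic c, 2 neighbours → 1 H
  atom 12: aromatic c, 3 neighbours → 0 H
  atom 13: O, bond orders sum to 2 (valence 2) → 0 H
  atom 14: C, bond orders sum to 1 (valence 4) → 3 H
  atom 15: aromatic c, 3 neighbours → 0 H
  atom 16: N, bond orders sum to 1 (valence 3) → 2 H
  atom 17: aromatic c, 3 neighbours → 0 H
  atom 18: aromatic c, 3 neighbours → 0 H
  atom 19: O, bond orders sum to 1 (valence 2) → 1 H
  atom 20: C, bond orders sum to 3 (valence 4) → 1 H
  atom 21: O, bond orders sum to 2 (valence 2) → 0 H
Totals → C:15, H:14, N:2, O:4.
In Hill order: C15H14N2O4.

C15H14N2O4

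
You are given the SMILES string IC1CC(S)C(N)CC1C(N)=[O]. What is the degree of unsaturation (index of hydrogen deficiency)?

Molecular formula: C7H13IN2OS.
DoU = (2C + 2 + N − H − X) / 2, where X is the halogen count and O/S are ignored.
    = (2·7 + 2 + 2 − 13 − 1) / 2 = 4 / 2 = 2.

2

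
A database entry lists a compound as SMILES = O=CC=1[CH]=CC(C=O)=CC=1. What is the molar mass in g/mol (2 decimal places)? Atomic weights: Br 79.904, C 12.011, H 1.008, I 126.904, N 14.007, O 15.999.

First, the molecular formula is C8H6O2 (counting implicit H from valence).
  C: 8 × 12.011 = 96.088
  H: 6 × 1.008 = 6.048
  O: 2 × 15.999 = 31.998
Sum: 8×12.011 + 6×1.008 + 2×15.999 = 134.134 → 134.13 g/mol.

134.13 g/mol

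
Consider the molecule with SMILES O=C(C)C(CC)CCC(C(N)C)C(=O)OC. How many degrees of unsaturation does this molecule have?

Molecular formula: C12H23NO3.
DoU = (2C + 2 + N − H − X) / 2, where X is the halogen count and O/S are ignored.
    = (2·12 + 2 + 1 − 23 − 0) / 2 = 4 / 2 = 2.

2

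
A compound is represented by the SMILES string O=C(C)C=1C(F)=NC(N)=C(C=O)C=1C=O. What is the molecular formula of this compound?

Walk through each heavy atom and fill implicit hydrogens from standard valence (C 4, N 3, O 2, S 2, halogen 1):
  atom 1: O, bond orders sum to 2 (valence 2) → 0 H
  atom 2: C, bond orders sum to 4 (valence 4) → 0 H
  atom 3: C, bond orders sum to 1 (valence 4) → 3 H
  atom 4: C, bond orders sum to 4 (valence 4) → 0 H
  atom 5: C, bond orders sum to 4 (valence 4) → 0 H
  atom 6: F (halogen, monovalent) → 0 H
  atom 7: N, bond orders sum to 3 (valence 3) → 0 H
  atom 8: C, bond orders sum to 4 (valence 4) → 0 H
  atom 9: N, bond orders sum to 1 (valence 3) → 2 H
  atom 10: C, bond orders sum to 4 (valence 4) → 0 H
  atom 11: C, bond orders sum to 3 (valence 4) → 1 H
  atom 12: O, bond orders sum to 2 (valence 2) → 0 H
  atom 13: C, bond orders sum to 4 (valence 4) → 0 H
  atom 14: C, bond orders sum to 3 (valence 4) → 1 H
  atom 15: O, bond orders sum to 2 (valence 2) → 0 H
Totals → C:9, H:7, F:1, N:2, O:3.

C9H7FN2O3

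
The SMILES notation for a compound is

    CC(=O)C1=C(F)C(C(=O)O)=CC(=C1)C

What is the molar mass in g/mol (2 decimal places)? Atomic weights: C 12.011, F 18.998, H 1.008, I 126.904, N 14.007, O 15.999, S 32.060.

First, the molecular formula is C10H9FO3 (counting implicit H from valence).
  C: 10 × 12.011 = 120.110
  F: 1 × 18.998 = 18.998
  H: 9 × 1.008 = 9.072
  O: 3 × 15.999 = 47.997
Sum: 10×12.011 + 1×18.998 + 9×1.008 + 3×15.999 = 196.177 → 196.18 g/mol.

196.18 g/mol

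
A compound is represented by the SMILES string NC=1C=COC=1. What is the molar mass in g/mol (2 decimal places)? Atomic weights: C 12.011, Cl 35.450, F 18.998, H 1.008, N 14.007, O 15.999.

83.09 g/mol

First, the molecular formula is C4H5NO (counting implicit H from valence).
  C: 4 × 12.011 = 48.044
  H: 5 × 1.008 = 5.040
  N: 1 × 14.007 = 14.007
  O: 1 × 15.999 = 15.999
Sum: 4×12.011 + 5×1.008 + 1×14.007 + 1×15.999 = 83.090 → 83.09 g/mol.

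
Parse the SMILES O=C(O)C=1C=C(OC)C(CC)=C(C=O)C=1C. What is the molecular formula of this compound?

Walk through each heavy atom and fill implicit hydrogens from standard valence (C 4, N 3, O 2, S 2, halogen 1):
  atom 1: O, bond orders sum to 2 (valence 2) → 0 H
  atom 2: C, bond orders sum to 4 (valence 4) → 0 H
  atom 3: O, bond orders sum to 1 (valence 2) → 1 H
  atom 4: C, bond orders sum to 4 (valence 4) → 0 H
  atom 5: C, bond orders sum to 3 (valence 4) → 1 H
  atom 6: C, bond orders sum to 4 (valence 4) → 0 H
  atom 7: O, bond orders sum to 2 (valence 2) → 0 H
  atom 8: C, bond orders sum to 1 (valence 4) → 3 H
  atom 9: C, bond orders sum to 4 (valence 4) → 0 H
  atom 10: C, bond orders sum to 2 (valence 4) → 2 H
  atom 11: C, bond orders sum to 1 (valence 4) → 3 H
  atom 12: C, bond orders sum to 4 (valence 4) → 0 H
  atom 13: C, bond orders sum to 3 (valence 4) → 1 H
  atom 14: O, bond orders sum to 2 (valence 2) → 0 H
  atom 15: C, bond orders sum to 4 (valence 4) → 0 H
  atom 16: C, bond orders sum to 1 (valence 4) → 3 H
Totals → C:12, H:14, O:4.

C12H14O4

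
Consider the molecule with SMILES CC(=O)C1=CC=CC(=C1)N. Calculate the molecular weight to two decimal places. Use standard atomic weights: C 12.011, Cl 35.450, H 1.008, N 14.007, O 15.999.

First, the molecular formula is C8H9NO (counting implicit H from valence).
  C: 8 × 12.011 = 96.088
  H: 9 × 1.008 = 9.072
  N: 1 × 14.007 = 14.007
  O: 1 × 15.999 = 15.999
Sum: 8×12.011 + 9×1.008 + 1×14.007 + 1×15.999 = 135.166 → 135.17 g/mol.

135.17 g/mol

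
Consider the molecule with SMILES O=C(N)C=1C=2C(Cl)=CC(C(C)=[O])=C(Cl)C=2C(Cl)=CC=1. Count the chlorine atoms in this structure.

Scan the SMILES for Cl atoms (remember two-letter symbols like Cl and Br are single atoms).
Chlorine count: 3.

3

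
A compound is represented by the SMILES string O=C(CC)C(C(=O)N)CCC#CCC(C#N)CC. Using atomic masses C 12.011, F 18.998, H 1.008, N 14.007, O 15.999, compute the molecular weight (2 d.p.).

First, the molecular formula is C14H20N2O2 (counting implicit H from valence).
  C: 14 × 12.011 = 168.154
  H: 20 × 1.008 = 20.160
  N: 2 × 14.007 = 28.014
  O: 2 × 15.999 = 31.998
Sum: 14×12.011 + 20×1.008 + 2×14.007 + 2×15.999 = 248.326 → 248.33 g/mol.

248.33 g/mol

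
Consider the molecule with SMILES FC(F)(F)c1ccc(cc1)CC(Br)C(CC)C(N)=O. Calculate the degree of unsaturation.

5

Molecular formula: C13H15BrF3NO.
DoU = (2C + 2 + N − H − X) / 2, where X is the halogen count and O/S are ignored.
    = (2·13 + 2 + 1 − 15 − 4) / 2 = 10 / 2 = 5.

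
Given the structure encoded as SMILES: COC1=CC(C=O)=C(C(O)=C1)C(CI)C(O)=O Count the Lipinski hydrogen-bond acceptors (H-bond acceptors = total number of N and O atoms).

5

N atoms: 0; O atoms: 5.
Lipinski HBA = 0 + 5 = 5.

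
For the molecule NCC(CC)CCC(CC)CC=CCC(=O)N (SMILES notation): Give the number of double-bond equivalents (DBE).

2

Degree of unsaturation = (number of rings) + (number of π bonds).
Ring closures in the SMILES: 0.
π bonds: 2 double bonds (each 1 DoU) → 2 DoU from unsaturation.
Total DoU = 0 + 2 = 2.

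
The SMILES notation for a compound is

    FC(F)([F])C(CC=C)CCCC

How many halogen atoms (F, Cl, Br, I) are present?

Halogen atoms appear at heavy-atom positions 1, 3, 4 (3×F).
Other groups present: 1 alkene.
Halogen count: 3.

3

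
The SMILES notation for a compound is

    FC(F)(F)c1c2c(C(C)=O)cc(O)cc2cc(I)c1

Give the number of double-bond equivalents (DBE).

8

Molecular formula: C13H8F3IO2.
DoU = (2C + 2 + N − H − X) / 2, where X is the halogen count and O/S are ignored.
    = (2·13 + 2 + 0 − 8 − 4) / 2 = 16 / 2 = 8.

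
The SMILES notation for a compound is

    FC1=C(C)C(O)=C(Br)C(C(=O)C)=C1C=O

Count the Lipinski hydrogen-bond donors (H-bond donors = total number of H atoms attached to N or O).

1

Donors: find every N or O and count the H atoms it carries.
  atom 6 (O): bond orders sum to 1 → 1 H
  atom 11 (O): bond orders sum to 2 → 0 H
  atom 15 (O): bond orders sum to 2 → 0 H
Lipinski HBD = 1.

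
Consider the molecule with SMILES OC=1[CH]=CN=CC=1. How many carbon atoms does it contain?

Count every carbon token in the SMILES (each C, including those in ring-closure positions and inside branches).
Carbon count: 5.

5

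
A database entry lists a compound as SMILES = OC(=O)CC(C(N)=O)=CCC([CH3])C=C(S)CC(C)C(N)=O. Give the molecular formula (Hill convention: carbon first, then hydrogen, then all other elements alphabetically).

C14H22N2O4S

Walk through each heavy atom and fill implicit hydrogens from standard valence (C 4, N 3, O 2, S 2, halogen 1):
  atom 1: O, bond orders sum to 1 (valence 2) → 1 H
  atom 2: C, bond orders sum to 4 (valence 4) → 0 H
  atom 3: O, bond orders sum to 2 (valence 2) → 0 H
  atom 4: C, bond orders sum to 2 (valence 4) → 2 H
  atom 5: C, bond orders sum to 4 (valence 4) → 0 H
  atom 6: C, bond orders sum to 4 (valence 4) → 0 H
  atom 7: N, bond orders sum to 1 (valence 3) → 2 H
  atom 8: O, bond orders sum to 2 (valence 2) → 0 H
  atom 9: C, bond orders sum to 3 (valence 4) → 1 H
  atom 10: C, bond orders sum to 2 (valence 4) → 2 H
  atom 11: C, bond orders sum to 3 (valence 4) → 1 H
  atom 12: C with explicit H count 3
  atom 13: C, bond orders sum to 3 (valence 4) → 1 H
  atom 14: C, bond orders sum to 4 (valence 4) → 0 H
  atom 15: S, bond orders sum to 1 (valence 2) → 1 H
  atom 16: C, bond orders sum to 2 (valence 4) → 2 H
  atom 17: C, bond orders sum to 3 (valence 4) → 1 H
  atom 18: C, bond orders sum to 1 (valence 4) → 3 H
  atom 19: C, bond orders sum to 4 (valence 4) → 0 H
  atom 20: N, bond orders sum to 1 (valence 3) → 2 H
  atom 21: O, bond orders sum to 2 (valence 2) → 0 H
Totals → C:14, H:22, N:2, O:4, S:1.
In Hill order: C14H22N2O4S.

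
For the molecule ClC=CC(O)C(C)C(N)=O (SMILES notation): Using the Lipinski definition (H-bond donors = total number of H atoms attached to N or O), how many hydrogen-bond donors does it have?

3

Donors: find every N or O and count the H atoms it carries.
  atom 5 (O): bond orders sum to 1 → 1 H
  atom 9 (N): bond orders sum to 1 → 2 H
  atom 10 (O): bond orders sum to 2 → 0 H
Lipinski HBD = 3.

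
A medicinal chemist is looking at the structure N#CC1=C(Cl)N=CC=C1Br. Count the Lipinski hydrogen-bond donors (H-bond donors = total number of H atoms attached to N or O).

0

Donors: find every N or O and count the H atoms it carries.
  atom 1 (N): bond orders sum to 3 → 0 H
  atom 6 (N): bond orders sum to 3 → 0 H
Lipinski HBD = 0.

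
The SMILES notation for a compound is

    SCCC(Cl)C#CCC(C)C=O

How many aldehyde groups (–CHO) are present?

1

The aldehyde motif appears at heavy-atom position 11 in the SMILES.
Other groups present: 1 alkyne, 1 thiol.
Aldehyde count: 1.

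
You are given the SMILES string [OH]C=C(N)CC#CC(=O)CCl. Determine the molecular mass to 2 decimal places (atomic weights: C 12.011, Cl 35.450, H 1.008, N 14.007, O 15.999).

First, the molecular formula is C7H8ClNO2 (counting implicit H from valence).
  C: 7 × 12.011 = 84.077
  Cl: 1 × 35.450 = 35.450
  H: 8 × 1.008 = 8.064
  N: 1 × 14.007 = 14.007
  O: 2 × 15.999 = 31.998
Sum: 7×12.011 + 1×35.450 + 8×1.008 + 1×14.007 + 2×15.999 = 173.596 → 173.60 g/mol.

173.60 g/mol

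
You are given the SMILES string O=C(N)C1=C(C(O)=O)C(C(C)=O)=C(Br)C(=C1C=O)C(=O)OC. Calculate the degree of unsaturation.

9

Molecular formula: C13H10BrNO7.
DoU = (2C + 2 + N − H − X) / 2, where X is the halogen count and O/S are ignored.
    = (2·13 + 2 + 1 − 10 − 1) / 2 = 18 / 2 = 9.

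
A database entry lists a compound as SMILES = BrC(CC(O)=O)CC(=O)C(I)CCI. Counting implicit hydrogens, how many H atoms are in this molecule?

11

Walk through each heavy atom and fill implicit hydrogens from standard valence (C 4, N 3, O 2, S 2, halogen 1):
  atom 1: Br (halogen, monovalent) → 0 H
  atom 2: C, bond orders sum to 3 (valence 4) → 1 H
  atom 3: C, bond orders sum to 2 (valence 4) → 2 H
  atom 4: C, bond orders sum to 4 (valence 4) → 0 H
  atom 5: O, bond orders sum to 1 (valence 2) → 1 H
  atom 6: O, bond orders sum to 2 (valence 2) → 0 H
  atom 7: C, bond orders sum to 2 (valence 4) → 2 H
  atom 8: C, bond orders sum to 4 (valence 4) → 0 H
  atom 9: O, bond orders sum to 2 (valence 2) → 0 H
  atom 10: C, bond orders sum to 3 (valence 4) → 1 H
  atom 11: I (halogen, monovalent) → 0 H
  atom 12: C, bond orders sum to 2 (valence 4) → 2 H
  atom 13: C, bond orders sum to 2 (valence 4) → 2 H
  atom 14: I (halogen, monovalent) → 0 H
Total hydrogens: 11.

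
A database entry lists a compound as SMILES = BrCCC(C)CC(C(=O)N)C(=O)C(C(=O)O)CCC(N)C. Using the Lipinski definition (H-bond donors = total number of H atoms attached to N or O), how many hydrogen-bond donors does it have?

Donors: find every N or O and count the H atoms it carries.
  atom 9 (O): bond orders sum to 2 → 0 H
  atom 10 (N): bond orders sum to 1 → 2 H
  atom 12 (O): bond orders sum to 2 → 0 H
  atom 15 (O): bond orders sum to 2 → 0 H
  atom 16 (O): bond orders sum to 1 → 1 H
  atom 20 (N): bond orders sum to 1 → 2 H
Lipinski HBD = 5.

5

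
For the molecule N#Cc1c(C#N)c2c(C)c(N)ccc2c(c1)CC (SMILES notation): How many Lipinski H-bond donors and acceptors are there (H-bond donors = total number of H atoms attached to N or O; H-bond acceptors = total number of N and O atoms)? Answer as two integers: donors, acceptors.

Donors: find every N or O and count the H atoms it carries.
  atom 1 (N): bond orders sum to 3 → 0 H
  atom 6 (N): bond orders sum to 3 → 0 H
  atom 11 (N): bond orders sum to 1 → 2 H
Lipinski HBD = 2.
Acceptors: N atoms = 3, O atoms = 0 → HBA = 3.

2, 3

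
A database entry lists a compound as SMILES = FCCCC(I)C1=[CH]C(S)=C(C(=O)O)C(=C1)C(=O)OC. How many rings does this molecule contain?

1

In SMILES, each pair of matching ring-closure digits denotes one ring-closing bond; the number of such bonds equals the number of independent rings.
Ring-closure bonds here: 1.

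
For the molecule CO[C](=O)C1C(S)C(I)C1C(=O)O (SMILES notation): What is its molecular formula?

C7H9IO4S

Walk through each heavy atom and fill implicit hydrogens from standard valence (C 4, N 3, O 2, S 2, halogen 1):
  atom 1: C, bond orders sum to 1 (valence 4) → 3 H
  atom 2: O, bond orders sum to 2 (valence 2) → 0 H
  atom 3: C with explicit H count 0
  atom 4: O, bond orders sum to 2 (valence 2) → 0 H
  atom 5: C, bond orders sum to 3 (valence 4) → 1 H
  atom 6: C, bond orders sum to 3 (valence 4) → 1 H
  atom 7: S, bond orders sum to 1 (valence 2) → 1 H
  atom 8: C, bond orders sum to 3 (valence 4) → 1 H
  atom 9: I (halogen, monovalent) → 0 H
  atom 10: C, bond orders sum to 3 (valence 4) → 1 H
  atom 11: C, bond orders sum to 4 (valence 4) → 0 H
  atom 12: O, bond orders sum to 2 (valence 2) → 0 H
  atom 13: O, bond orders sum to 1 (valence 2) → 1 H
Totals → C:7, H:9, I:1, O:4, S:1.
In Hill order: C7H9IO4S.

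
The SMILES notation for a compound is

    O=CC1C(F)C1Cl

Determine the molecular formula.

C4H4ClFO

Walk through each heavy atom and fill implicit hydrogens from standard valence (C 4, N 3, O 2, S 2, halogen 1):
  atom 1: O, bond orders sum to 2 (valence 2) → 0 H
  atom 2: C, bond orders sum to 3 (valence 4) → 1 H
  atom 3: C, bond orders sum to 3 (valence 4) → 1 H
  atom 4: C, bond orders sum to 3 (valence 4) → 1 H
  atom 5: F (halogen, monovalent) → 0 H
  atom 6: C, bond orders sum to 3 (valence 4) → 1 H
  atom 7: Cl (halogen, monovalent) → 0 H
Totals → C:4, H:4, Cl:1, F:1, O:1.
In Hill order: C4H4ClFO.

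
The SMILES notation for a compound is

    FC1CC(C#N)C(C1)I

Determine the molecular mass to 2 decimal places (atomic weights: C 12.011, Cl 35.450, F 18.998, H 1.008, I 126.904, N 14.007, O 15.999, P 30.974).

First, the molecular formula is C6H7FIN (counting implicit H from valence).
  C: 6 × 12.011 = 72.066
  F: 1 × 18.998 = 18.998
  H: 7 × 1.008 = 7.056
  I: 1 × 126.904 = 126.904
  N: 1 × 14.007 = 14.007
Sum: 6×12.011 + 1×18.998 + 7×1.008 + 1×126.904 + 1×14.007 = 239.031 → 239.03 g/mol.

239.03 g/mol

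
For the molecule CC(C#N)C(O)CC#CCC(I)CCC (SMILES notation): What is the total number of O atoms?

1

Scan the SMILES for O atoms (remember two-letter symbols like Cl and Br are single atoms).
Oxygen count: 1.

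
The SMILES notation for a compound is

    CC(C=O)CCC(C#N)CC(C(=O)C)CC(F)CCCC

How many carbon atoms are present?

Count every carbon token in the SMILES (each C, including those in ring-closure positions and inside branches).
Carbon count: 17.

17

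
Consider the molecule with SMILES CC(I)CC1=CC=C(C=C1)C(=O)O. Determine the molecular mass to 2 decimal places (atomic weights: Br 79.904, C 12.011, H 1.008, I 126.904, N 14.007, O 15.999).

First, the molecular formula is C10H11IO2 (counting implicit H from valence).
  C: 10 × 12.011 = 120.110
  H: 11 × 1.008 = 11.088
  I: 1 × 126.904 = 126.904
  O: 2 × 15.999 = 31.998
Sum: 10×12.011 + 11×1.008 + 1×126.904 + 2×15.999 = 290.100 → 290.10 g/mol.

290.10 g/mol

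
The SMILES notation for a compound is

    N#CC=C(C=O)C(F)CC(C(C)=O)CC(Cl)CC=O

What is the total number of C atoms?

Count every carbon token in the SMILES (each C, including those in ring-closure positions and inside branches).
Carbon count: 13.

13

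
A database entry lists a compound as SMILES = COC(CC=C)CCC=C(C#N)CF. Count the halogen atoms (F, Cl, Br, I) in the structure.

1

Halogen atoms appear at heavy-atom position 14 (1×F).
Other groups present: 2 alkene, 1 ether, 1 nitrile.
Halogen count: 1.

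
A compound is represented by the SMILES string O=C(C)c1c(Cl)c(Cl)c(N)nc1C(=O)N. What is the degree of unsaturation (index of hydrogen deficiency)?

6

Molecular formula: C8H7Cl2N3O2.
DoU = (2C + 2 + N − H − X) / 2, where X is the halogen count and O/S are ignored.
    = (2·8 + 2 + 3 − 7 − 2) / 2 = 12 / 2 = 6.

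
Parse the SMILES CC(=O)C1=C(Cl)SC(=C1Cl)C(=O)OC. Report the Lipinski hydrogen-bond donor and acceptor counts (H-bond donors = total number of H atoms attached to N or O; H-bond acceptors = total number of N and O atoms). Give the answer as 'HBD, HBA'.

Donors: find every N or O and count the H atoms it carries.
  atom 3 (O): bond orders sum to 2 → 0 H
  atom 12 (O): bond orders sum to 2 → 0 H
  atom 13 (O): bond orders sum to 2 → 0 H
Lipinski HBD = 0.
Acceptors: N atoms = 0, O atoms = 3 → HBA = 3.

0, 3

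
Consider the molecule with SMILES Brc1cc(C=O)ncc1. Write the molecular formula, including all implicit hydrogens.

Walk through each heavy atom and fill implicit hydrogens from standard valence (C 4, N 3, O 2, S 2, halogen 1); for lowercase aromatic atoms, an aromatic c carries 1 H when it has two neighbours and 0 H with three, and aromatic n carries 0 H:
  atom 1: Br (halogen, monovalent) → 0 H
  atom 2: aromatic c, 3 neighbours → 0 H
  atom 3: aromatic c, 2 neighbours → 1 H
  atom 4: aromatic c, 3 neighbours → 0 H
  atom 5: C, bond orders sum to 3 (valence 4) → 1 H
  atom 6: O, bond orders sum to 2 (valence 2) → 0 H
  atom 7: aromatic n, 2 neighbours → 0 H
  atom 8: aromatic c, 2 neighbours → 1 H
  atom 9: aromatic c, 2 neighbours → 1 H
Totals → C:6, H:4, Br:1, N:1, O:1.
In Hill order: C6H4BrNO.

C6H4BrNO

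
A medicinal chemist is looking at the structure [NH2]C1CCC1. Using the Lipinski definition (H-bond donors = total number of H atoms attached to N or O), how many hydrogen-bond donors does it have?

2

Donors: find every N or O and count the H atoms it carries.
  atom 1 (N): bond orders sum to 1 → 2 H
Lipinski HBD = 2.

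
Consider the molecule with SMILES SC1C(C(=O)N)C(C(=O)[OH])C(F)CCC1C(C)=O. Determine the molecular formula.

C11H16FNO4S

Walk through each heavy atom and fill implicit hydrogens from standard valence (C 4, N 3, O 2, S 2, halogen 1):
  atom 1: S, bond orders sum to 1 (valence 2) → 1 H
  atom 2: C, bond orders sum to 3 (valence 4) → 1 H
  atom 3: C, bond orders sum to 3 (valence 4) → 1 H
  atom 4: C, bond orders sum to 4 (valence 4) → 0 H
  atom 5: O, bond orders sum to 2 (valence 2) → 0 H
  atom 6: N, bond orders sum to 1 (valence 3) → 2 H
  atom 7: C, bond orders sum to 3 (valence 4) → 1 H
  atom 8: C, bond orders sum to 4 (valence 4) → 0 H
  atom 9: O, bond orders sum to 2 (valence 2) → 0 H
  atom 10: O with explicit H count 1
  atom 11: C, bond orders sum to 3 (valence 4) → 1 H
  atom 12: F (halogen, monovalent) → 0 H
  atom 13: C, bond orders sum to 2 (valence 4) → 2 H
  atom 14: C, bond orders sum to 2 (valence 4) → 2 H
  atom 15: C, bond orders sum to 3 (valence 4) → 1 H
  atom 16: C, bond orders sum to 4 (valence 4) → 0 H
  atom 17: C, bond orders sum to 1 (valence 4) → 3 H
  atom 18: O, bond orders sum to 2 (valence 2) → 0 H
Totals → C:11, H:16, F:1, N:1, O:4, S:1.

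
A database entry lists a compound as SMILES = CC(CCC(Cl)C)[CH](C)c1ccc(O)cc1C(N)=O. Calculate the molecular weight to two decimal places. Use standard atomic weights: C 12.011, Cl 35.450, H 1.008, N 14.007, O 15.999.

283.80 g/mol

First, the molecular formula is C15H22ClNO2 (counting implicit H from valence).
  C: 15 × 12.011 = 180.165
  Cl: 1 × 35.450 = 35.450
  H: 22 × 1.008 = 22.176
  N: 1 × 14.007 = 14.007
  O: 2 × 15.999 = 31.998
Sum: 15×12.011 + 1×35.450 + 22×1.008 + 1×14.007 + 2×15.999 = 283.796 → 283.80 g/mol.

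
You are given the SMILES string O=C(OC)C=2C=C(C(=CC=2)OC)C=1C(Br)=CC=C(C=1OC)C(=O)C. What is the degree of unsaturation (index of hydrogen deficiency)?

Molecular formula: C18H17BrO5.
DoU = (2C + 2 + N − H − X) / 2, where X is the halogen count and O/S are ignored.
    = (2·18 + 2 + 0 − 17 − 1) / 2 = 20 / 2 = 10.

10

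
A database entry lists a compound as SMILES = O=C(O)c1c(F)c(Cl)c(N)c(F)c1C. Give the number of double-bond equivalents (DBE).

5

Molecular formula: C8H6ClF2NO2.
DoU = (2C + 2 + N − H − X) / 2, where X is the halogen count and O/S are ignored.
    = (2·8 + 2 + 1 − 6 − 3) / 2 = 10 / 2 = 5.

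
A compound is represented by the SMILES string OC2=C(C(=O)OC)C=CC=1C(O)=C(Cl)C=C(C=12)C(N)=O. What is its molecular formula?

Walk through each heavy atom and fill implicit hydrogens from standard valence (C 4, N 3, O 2, S 2, halogen 1):
  atom 1: O, bond orders sum to 1 (valence 2) → 1 H
  atom 2: C, bond orders sum to 4 (valence 4) → 0 H
  atom 3: C, bond orders sum to 4 (valence 4) → 0 H
  atom 4: C, bond orders sum to 4 (valence 4) → 0 H
  atom 5: O, bond orders sum to 2 (valence 2) → 0 H
  atom 6: O, bond orders sum to 2 (valence 2) → 0 H
  atom 7: C, bond orders sum to 1 (valence 4) → 3 H
  atom 8: C, bond orders sum to 3 (valence 4) → 1 H
  atom 9: C, bond orders sum to 3 (valence 4) → 1 H
  atom 10: C, bond orders sum to 4 (valence 4) → 0 H
  atom 11: C, bond orders sum to 4 (valence 4) → 0 H
  atom 12: O, bond orders sum to 1 (valence 2) → 1 H
  atom 13: C, bond orders sum to 4 (valence 4) → 0 H
  atom 14: Cl (halogen, monovalent) → 0 H
  atom 15: C, bond orders sum to 3 (valence 4) → 1 H
  atom 16: C, bond orders sum to 4 (valence 4) → 0 H
  atom 17: C, bond orders sum to 4 (valence 4) → 0 H
  atom 18: C, bond orders sum to 4 (valence 4) → 0 H
  atom 19: N, bond orders sum to 1 (valence 3) → 2 H
  atom 20: O, bond orders sum to 2 (valence 2) → 0 H
Totals → C:13, H:10, Cl:1, N:1, O:5.
In Hill order: C13H10ClNO5.

C13H10ClNO5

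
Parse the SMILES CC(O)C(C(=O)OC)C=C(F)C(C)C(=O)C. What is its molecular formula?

C11H17FO4

Walk through each heavy atom and fill implicit hydrogens from standard valence (C 4, N 3, O 2, S 2, halogen 1):
  atom 1: C, bond orders sum to 1 (valence 4) → 3 H
  atom 2: C, bond orders sum to 3 (valence 4) → 1 H
  atom 3: O, bond orders sum to 1 (valence 2) → 1 H
  atom 4: C, bond orders sum to 3 (valence 4) → 1 H
  atom 5: C, bond orders sum to 4 (valence 4) → 0 H
  atom 6: O, bond orders sum to 2 (valence 2) → 0 H
  atom 7: O, bond orders sum to 2 (valence 2) → 0 H
  atom 8: C, bond orders sum to 1 (valence 4) → 3 H
  atom 9: C, bond orders sum to 3 (valence 4) → 1 H
  atom 10: C, bond orders sum to 4 (valence 4) → 0 H
  atom 11: F (halogen, monovalent) → 0 H
  atom 12: C, bond orders sum to 3 (valence 4) → 1 H
  atom 13: C, bond orders sum to 1 (valence 4) → 3 H
  atom 14: C, bond orders sum to 4 (valence 4) → 0 H
  atom 15: O, bond orders sum to 2 (valence 2) → 0 H
  atom 16: C, bond orders sum to 1 (valence 4) → 3 H
Totals → C:11, H:17, F:1, O:4.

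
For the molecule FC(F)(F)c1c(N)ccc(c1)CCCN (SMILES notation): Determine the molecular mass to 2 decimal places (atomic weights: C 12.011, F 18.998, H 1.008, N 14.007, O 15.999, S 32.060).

First, the molecular formula is C10H13F3N2 (counting implicit H from valence).
  C: 10 × 12.011 = 120.110
  F: 3 × 18.998 = 56.994
  H: 13 × 1.008 = 13.104
  N: 2 × 14.007 = 28.014
Sum: 10×12.011 + 3×18.998 + 13×1.008 + 2×14.007 = 218.222 → 218.22 g/mol.

218.22 g/mol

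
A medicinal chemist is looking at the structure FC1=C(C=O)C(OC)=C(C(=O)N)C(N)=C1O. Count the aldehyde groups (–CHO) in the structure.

The aldehyde motif appears at heavy-atom position 4 in the SMILES.
Other groups present: 1 amide, 1 ether, 1 hydroxyl, 1 primary amine.
Aldehyde count: 1.

1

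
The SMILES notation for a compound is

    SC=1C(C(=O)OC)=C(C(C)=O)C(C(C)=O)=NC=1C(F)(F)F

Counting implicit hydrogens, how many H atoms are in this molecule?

Walk through each heavy atom and fill implicit hydrogens from standard valence (C 4, N 3, O 2, S 2, halogen 1):
  atom 1: S, bond orders sum to 1 (valence 2) → 1 H
  atom 2: C, bond orders sum to 4 (valence 4) → 0 H
  atom 3: C, bond orders sum to 4 (valence 4) → 0 H
  atom 4: C, bond orders sum to 4 (valence 4) → 0 H
  atom 5: O, bond orders sum to 2 (valence 2) → 0 H
  atom 6: O, bond orders sum to 2 (valence 2) → 0 H
  atom 7: C, bond orders sum to 1 (valence 4) → 3 H
  atom 8: C, bond orders sum to 4 (valence 4) → 0 H
  atom 9: C, bond orders sum to 4 (valence 4) → 0 H
  atom 10: C, bond orders sum to 1 (valence 4) → 3 H
  atom 11: O, bond orders sum to 2 (valence 2) → 0 H
  atom 12: C, bond orders sum to 4 (valence 4) → 0 H
  atom 13: C, bond orders sum to 4 (valence 4) → 0 H
  atom 14: C, bond orders sum to 1 (valence 4) → 3 H
  atom 15: O, bond orders sum to 2 (valence 2) → 0 H
  atom 16: N, bond orders sum to 3 (valence 3) → 0 H
  atom 17: C, bond orders sum to 4 (valence 4) → 0 H
  atom 18: C, bond orders sum to 4 (valence 4) → 0 H
  atom 19: F (halogen, monovalent) → 0 H
  atom 20: F (halogen, monovalent) → 0 H
  atom 21: F (halogen, monovalent) → 0 H
Total hydrogens: 10.

10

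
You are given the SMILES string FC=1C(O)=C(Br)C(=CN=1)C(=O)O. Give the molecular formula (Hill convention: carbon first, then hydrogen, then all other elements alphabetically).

C6H3BrFNO3

Walk through each heavy atom and fill implicit hydrogens from standard valence (C 4, N 3, O 2, S 2, halogen 1):
  atom 1: F (halogen, monovalent) → 0 H
  atom 2: C, bond orders sum to 4 (valence 4) → 0 H
  atom 3: C, bond orders sum to 4 (valence 4) → 0 H
  atom 4: O, bond orders sum to 1 (valence 2) → 1 H
  atom 5: C, bond orders sum to 4 (valence 4) → 0 H
  atom 6: Br (halogen, monovalent) → 0 H
  atom 7: C, bond orders sum to 4 (valence 4) → 0 H
  atom 8: C, bond orders sum to 3 (valence 4) → 1 H
  atom 9: N, bond orders sum to 3 (valence 3) → 0 H
  atom 10: C, bond orders sum to 4 (valence 4) → 0 H
  atom 11: O, bond orders sum to 2 (valence 2) → 0 H
  atom 12: O, bond orders sum to 1 (valence 2) → 1 H
Totals → C:6, H:3, Br:1, F:1, N:1, O:3.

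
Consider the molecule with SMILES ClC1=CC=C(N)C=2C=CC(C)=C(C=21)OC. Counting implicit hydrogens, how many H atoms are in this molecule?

Walk through each heavy atom and fill implicit hydrogens from standard valence (C 4, N 3, O 2, S 2, halogen 1):
  atom 1: Cl (halogen, monovalent) → 0 H
  atom 2: C, bond orders sum to 4 (valence 4) → 0 H
  atom 3: C, bond orders sum to 3 (valence 4) → 1 H
  atom 4: C, bond orders sum to 3 (valence 4) → 1 H
  atom 5: C, bond orders sum to 4 (valence 4) → 0 H
  atom 6: N, bond orders sum to 1 (valence 3) → 2 H
  atom 7: C, bond orders sum to 4 (valence 4) → 0 H
  atom 8: C, bond orders sum to 3 (valence 4) → 1 H
  atom 9: C, bond orders sum to 3 (valence 4) → 1 H
  atom 10: C, bond orders sum to 4 (valence 4) → 0 H
  atom 11: C, bond orders sum to 1 (valence 4) → 3 H
  atom 12: C, bond orders sum to 4 (valence 4) → 0 H
  atom 13: C, bond orders sum to 4 (valence 4) → 0 H
  atom 14: O, bond orders sum to 2 (valence 2) → 0 H
  atom 15: C, bond orders sum to 1 (valence 4) → 3 H
Total hydrogens: 12.

12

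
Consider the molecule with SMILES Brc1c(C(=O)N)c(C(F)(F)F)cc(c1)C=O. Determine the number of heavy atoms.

16

Every atom symbol written in the SMILES (organic subset) is one heavy atom; implicit H are not written.
Heavy atoms by element → Br:1, C:9, F:3, N:1, O:2.
Total: 16.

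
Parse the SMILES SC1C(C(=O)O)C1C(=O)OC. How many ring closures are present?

1

In SMILES, each pair of matching ring-closure digits denotes one ring-closing bond; the number of such bonds equals the number of independent rings.
Ring-closure bonds here: 1.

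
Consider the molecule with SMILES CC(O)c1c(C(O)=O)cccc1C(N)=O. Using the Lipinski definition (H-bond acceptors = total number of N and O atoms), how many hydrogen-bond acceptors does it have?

N atoms: 1; O atoms: 4.
Lipinski HBA = 1 + 4 = 5.

5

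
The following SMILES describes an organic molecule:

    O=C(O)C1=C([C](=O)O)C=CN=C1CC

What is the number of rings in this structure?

In SMILES, each pair of matching ring-closure digits denotes one ring-closing bond; the number of such bonds equals the number of independent rings.
Ring-closure bonds here: 1.

1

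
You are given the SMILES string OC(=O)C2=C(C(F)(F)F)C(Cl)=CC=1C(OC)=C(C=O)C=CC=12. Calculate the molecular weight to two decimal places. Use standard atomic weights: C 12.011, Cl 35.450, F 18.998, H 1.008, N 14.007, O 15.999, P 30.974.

First, the molecular formula is C14H8ClF3O4 (counting implicit H from valence).
  C: 14 × 12.011 = 168.154
  Cl: 1 × 35.450 = 35.450
  F: 3 × 18.998 = 56.994
  H: 8 × 1.008 = 8.064
  O: 4 × 15.999 = 63.996
Sum: 14×12.011 + 1×35.450 + 3×18.998 + 8×1.008 + 4×15.999 = 332.658 → 332.66 g/mol.

332.66 g/mol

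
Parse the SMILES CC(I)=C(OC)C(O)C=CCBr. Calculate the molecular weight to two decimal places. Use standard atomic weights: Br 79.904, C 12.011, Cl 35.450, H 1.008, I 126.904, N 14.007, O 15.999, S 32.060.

First, the molecular formula is C8H12BrIO2 (counting implicit H from valence).
  Br: 1 × 79.904 = 79.904
  C: 8 × 12.011 = 96.088
  H: 12 × 1.008 = 12.096
  I: 1 × 126.904 = 126.904
  O: 2 × 15.999 = 31.998
Sum: 1×79.904 + 8×12.011 + 12×1.008 + 1×126.904 + 2×15.999 = 346.990 → 346.99 g/mol.

346.99 g/mol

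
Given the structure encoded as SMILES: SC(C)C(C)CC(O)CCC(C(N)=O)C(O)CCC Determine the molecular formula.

C14H29NO3S

Walk through each heavy atom and fill implicit hydrogens from standard valence (C 4, N 3, O 2, S 2, halogen 1):
  atom 1: S, bond orders sum to 1 (valence 2) → 1 H
  atom 2: C, bond orders sum to 3 (valence 4) → 1 H
  atom 3: C, bond orders sum to 1 (valence 4) → 3 H
  atom 4: C, bond orders sum to 3 (valence 4) → 1 H
  atom 5: C, bond orders sum to 1 (valence 4) → 3 H
  atom 6: C, bond orders sum to 2 (valence 4) → 2 H
  atom 7: C, bond orders sum to 3 (valence 4) → 1 H
  atom 8: O, bond orders sum to 1 (valence 2) → 1 H
  atom 9: C, bond orders sum to 2 (valence 4) → 2 H
  atom 10: C, bond orders sum to 2 (valence 4) → 2 H
  atom 11: C, bond orders sum to 3 (valence 4) → 1 H
  atom 12: C, bond orders sum to 4 (valence 4) → 0 H
  atom 13: N, bond orders sum to 1 (valence 3) → 2 H
  atom 14: O, bond orders sum to 2 (valence 2) → 0 H
  atom 15: C, bond orders sum to 3 (valence 4) → 1 H
  atom 16: O, bond orders sum to 1 (valence 2) → 1 H
  atom 17: C, bond orders sum to 2 (valence 4) → 2 H
  atom 18: C, bond orders sum to 2 (valence 4) → 2 H
  atom 19: C, bond orders sum to 1 (valence 4) → 3 H
Totals → C:14, H:29, N:1, O:3, S:1.
In Hill order: C14H29NO3S.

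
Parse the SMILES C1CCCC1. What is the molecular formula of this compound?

C5H10

Walk through each heavy atom and fill implicit hydrogens from standard valence (C 4, N 3, O 2, S 2, halogen 1):
  atom 1: C, bond orders sum to 2 (valence 4) → 2 H
  atom 2: C, bond orders sum to 2 (valence 4) → 2 H
  atom 3: C, bond orders sum to 2 (valence 4) → 2 H
  atom 4: C, bond orders sum to 2 (valence 4) → 2 H
  atom 5: C, bond orders sum to 2 (valence 4) → 2 H
Totals → C:5, H:10.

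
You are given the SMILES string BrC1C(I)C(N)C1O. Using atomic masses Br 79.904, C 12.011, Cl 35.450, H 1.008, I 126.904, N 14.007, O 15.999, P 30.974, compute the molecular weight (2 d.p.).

First, the molecular formula is C4H7BrINO (counting implicit H from valence).
  Br: 1 × 79.904 = 79.904
  C: 4 × 12.011 = 48.044
  H: 7 × 1.008 = 7.056
  I: 1 × 126.904 = 126.904
  N: 1 × 14.007 = 14.007
  O: 1 × 15.999 = 15.999
Sum: 1×79.904 + 4×12.011 + 7×1.008 + 1×126.904 + 1×14.007 + 1×15.999 = 291.914 → 291.91 g/mol.

291.91 g/mol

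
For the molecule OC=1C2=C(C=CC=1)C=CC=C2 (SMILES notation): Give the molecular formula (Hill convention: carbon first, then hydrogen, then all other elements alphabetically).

Walk through each heavy atom and fill implicit hydrogens from standard valence (C 4, N 3, O 2, S 2, halogen 1):
  atom 1: O, bond orders sum to 1 (valence 2) → 1 H
  atom 2: C, bond orders sum to 4 (valence 4) → 0 H
  atom 3: C, bond orders sum to 4 (valence 4) → 0 H
  atom 4: C, bond orders sum to 4 (valence 4) → 0 H
  atom 5: C, bond orders sum to 3 (valence 4) → 1 H
  atom 6: C, bond orders sum to 3 (valence 4) → 1 H
  atom 7: C, bond orders sum to 3 (valence 4) → 1 H
  atom 8: C, bond orders sum to 3 (valence 4) → 1 H
  atom 9: C, bond orders sum to 3 (valence 4) → 1 H
  atom 10: C, bond orders sum to 3 (valence 4) → 1 H
  atom 11: C, bond orders sum to 3 (valence 4) → 1 H
Totals → C:10, H:8, O:1.
In Hill order: C10H8O.

C10H8O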